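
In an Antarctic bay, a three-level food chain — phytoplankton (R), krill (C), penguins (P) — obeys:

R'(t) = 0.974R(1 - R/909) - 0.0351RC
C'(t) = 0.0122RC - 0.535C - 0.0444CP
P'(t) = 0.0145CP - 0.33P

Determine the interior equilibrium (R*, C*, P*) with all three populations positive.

From dP/dt = 0: 0.0145C* = 0.33, so C* = 22.8.
From dR/dt = 0: 0.974(1 - R*/909) = 0.0351·22.8, giving R* = 909·(1 - 0.82) = 163.
From dC/dt = 0: 0.0122·163 - 0.535 = 0.0444P*, so P* = 1.46/0.0444 = 32.9.

R* ≈ 163, C* ≈ 22.8, P* ≈ 32.9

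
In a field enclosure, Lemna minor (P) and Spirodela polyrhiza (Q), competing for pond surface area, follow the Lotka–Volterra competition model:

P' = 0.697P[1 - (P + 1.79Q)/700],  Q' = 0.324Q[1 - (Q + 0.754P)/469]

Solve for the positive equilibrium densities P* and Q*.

P* ≈ 399, Q* ≈ 168

Setting both brackets to zero gives the nullclines P + 1.79Q = 700 and 0.754P + Q = 469.
Substituting Q = 469 - 0.754P into the first: P(1 - 1.79·0.754) = 700 - 1.79·469.
So P* = -140/-0.35 = 399, and then Q* = 469 - 0.754·399 = 168.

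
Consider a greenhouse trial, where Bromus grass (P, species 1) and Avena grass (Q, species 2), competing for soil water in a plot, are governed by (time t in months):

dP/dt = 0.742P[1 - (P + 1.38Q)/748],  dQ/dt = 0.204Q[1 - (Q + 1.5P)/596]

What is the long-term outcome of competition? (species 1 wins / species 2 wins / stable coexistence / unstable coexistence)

unstable coexistence (outcome depends on initial conditions)

Compare the nullcline intercepts: K1/α12 = 748/1.38 = 542 < K2 = 596; K2/α21 = 596/1.5 = 397 < K1 = 748.
Since both are reversed, neither can invade when rare; the interior point is a saddle.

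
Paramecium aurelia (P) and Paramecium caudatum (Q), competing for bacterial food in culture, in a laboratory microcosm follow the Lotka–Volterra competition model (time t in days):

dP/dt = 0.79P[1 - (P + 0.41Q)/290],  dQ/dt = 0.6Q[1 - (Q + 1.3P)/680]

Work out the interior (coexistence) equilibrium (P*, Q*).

Setting both brackets to zero gives the nullclines P + 0.41Q = 290 and 1.3P + Q = 680.
Substituting Q = 680 - 1.3P into the first: P(1 - 0.41·1.3) = 290 - 0.41·680.
So P* = 11.2/0.467 = 24, and then Q* = 680 - 1.3·24 = 649.

P* ≈ 24, Q* ≈ 649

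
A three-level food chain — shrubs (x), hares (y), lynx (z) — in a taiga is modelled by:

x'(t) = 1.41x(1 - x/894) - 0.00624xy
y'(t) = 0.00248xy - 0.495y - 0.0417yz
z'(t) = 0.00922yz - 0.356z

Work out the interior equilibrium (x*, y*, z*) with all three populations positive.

x* ≈ 741, y* ≈ 38.6, z* ≈ 32.2

From dz/dt = 0: 0.00922y* = 0.356, so y* = 38.6.
From dx/dt = 0: 1.41(1 - x*/894) = 0.00624·38.6, giving x* = 894·(1 - 0.171) = 741.
From dy/dt = 0: 0.00248·741 - 0.495 = 0.0417z*, so z* = 1.34/0.0417 = 32.2.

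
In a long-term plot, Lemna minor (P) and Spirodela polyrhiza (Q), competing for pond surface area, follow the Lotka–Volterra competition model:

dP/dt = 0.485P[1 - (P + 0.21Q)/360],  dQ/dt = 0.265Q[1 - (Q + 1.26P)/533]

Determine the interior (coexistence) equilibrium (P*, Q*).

P* ≈ 337, Q* ≈ 108

Setting both brackets to zero gives the nullclines P + 0.21Q = 360 and 1.26P + Q = 533.
Substituting Q = 533 - 1.26P into the first: P(1 - 0.21·1.26) = 360 - 0.21·533.
So P* = 248/0.735 = 337, and then Q* = 533 - 1.26·337 = 108.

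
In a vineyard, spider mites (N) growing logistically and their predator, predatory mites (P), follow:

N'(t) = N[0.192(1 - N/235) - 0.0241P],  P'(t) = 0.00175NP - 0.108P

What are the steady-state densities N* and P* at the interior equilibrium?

N* ≈ 61.7, P* ≈ 5.87

From dP/dt = 0 with P > 0: 0.00175N* = 0.108, so N* = 61.7.
Substitute into dN/dt = 0: 0.192(1 - 61.7/235) = 0.0241P*.
The bracket is 0.737, giving P* = 0.142/0.0241 = 5.87.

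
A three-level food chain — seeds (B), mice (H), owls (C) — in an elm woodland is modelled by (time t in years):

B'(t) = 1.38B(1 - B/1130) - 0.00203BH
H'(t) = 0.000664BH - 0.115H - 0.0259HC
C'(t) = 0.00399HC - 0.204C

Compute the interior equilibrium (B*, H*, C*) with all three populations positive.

B* ≈ 1050, H* ≈ 51.1, C* ≈ 22.4

From dC/dt = 0: 0.00399H* = 0.204, so H* = 51.1.
From dB/dt = 0: 1.38(1 - B*/1130) = 0.00203·51.1, giving B* = 1130·(1 - 0.0752) = 1050.
From dH/dt = 0: 0.000664·1050 - 0.115 = 0.0259C*, so C* = 0.579/0.0259 = 22.4.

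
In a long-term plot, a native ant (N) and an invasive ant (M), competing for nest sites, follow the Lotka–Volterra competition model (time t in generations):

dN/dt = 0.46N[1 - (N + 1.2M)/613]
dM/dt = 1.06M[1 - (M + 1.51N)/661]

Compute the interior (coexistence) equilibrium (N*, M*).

N* ≈ 222, M* ≈ 326

Setting both brackets to zero gives the nullclines N + 1.2M = 613 and 1.51N + M = 661.
Substituting M = 661 - 1.51N into the first: N(1 - 1.2·1.51) = 613 - 1.2·661.
So N* = -180/-0.812 = 222, and then M* = 661 - 1.51·222 = 326.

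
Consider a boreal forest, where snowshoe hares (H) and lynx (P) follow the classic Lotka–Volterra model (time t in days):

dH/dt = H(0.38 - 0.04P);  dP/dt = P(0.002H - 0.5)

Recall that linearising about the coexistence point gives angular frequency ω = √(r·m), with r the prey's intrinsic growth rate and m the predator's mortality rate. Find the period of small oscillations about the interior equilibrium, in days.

Here r = 0.38 and m = 0.5, so r·m = 0.19.
ω = √0.19 = 0.436 per day, hence T = 2π/ω ≈ 14.4 days.

T ≈ 14.4 days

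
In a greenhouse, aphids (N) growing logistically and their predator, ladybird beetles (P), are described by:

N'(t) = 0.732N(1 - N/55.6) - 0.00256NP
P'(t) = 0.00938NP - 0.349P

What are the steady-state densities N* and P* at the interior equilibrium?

N* ≈ 37.2, P* ≈ 94.6

From dP/dt = 0 with P > 0: 0.00938N* = 0.349, so N* = 37.2.
Substitute into dN/dt = 0: 0.732(1 - 37.2/55.6) = 0.00256P*.
The bracket is 0.331, giving P* = 0.242/0.00256 = 94.6.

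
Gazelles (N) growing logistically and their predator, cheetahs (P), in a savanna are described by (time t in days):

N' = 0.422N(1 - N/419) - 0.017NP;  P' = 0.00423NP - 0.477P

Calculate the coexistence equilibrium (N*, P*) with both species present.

From dP/dt = 0 with P > 0: 0.00423N* = 0.477, so N* = 113.
Substitute into dN/dt = 0: 0.422(1 - 113/419) = 0.017P*.
The bracket is 0.731, giving P* = 0.308/0.017 = 18.1.

N* ≈ 113, P* ≈ 18.1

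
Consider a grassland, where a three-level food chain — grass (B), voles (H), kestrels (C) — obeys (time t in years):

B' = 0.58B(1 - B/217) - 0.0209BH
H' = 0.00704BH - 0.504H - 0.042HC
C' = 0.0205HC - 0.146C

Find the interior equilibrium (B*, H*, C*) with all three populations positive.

From dC/dt = 0: 0.0205H* = 0.146, so H* = 7.12.
From dB/dt = 0: 0.58(1 - B*/217) = 0.0209·7.12, giving B* = 217·(1 - 0.257) = 161.
From dH/dt = 0: 0.00704·161 - 0.504 = 0.042C*, so C* = 0.632/0.042 = 15.

B* ≈ 161, H* ≈ 7.12, C* ≈ 15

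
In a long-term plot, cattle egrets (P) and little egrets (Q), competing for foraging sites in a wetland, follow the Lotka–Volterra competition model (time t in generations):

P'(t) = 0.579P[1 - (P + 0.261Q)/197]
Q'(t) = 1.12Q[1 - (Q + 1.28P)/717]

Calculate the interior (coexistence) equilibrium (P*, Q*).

P* ≈ 14.8, Q* ≈ 698

Setting both brackets to zero gives the nullclines P + 0.261Q = 197 and 1.28P + Q = 717.
Substituting Q = 717 - 1.28P into the first: P(1 - 0.261·1.28) = 197 - 0.261·717.
So P* = 9.86/0.666 = 14.8, and then Q* = 717 - 1.28·14.8 = 698.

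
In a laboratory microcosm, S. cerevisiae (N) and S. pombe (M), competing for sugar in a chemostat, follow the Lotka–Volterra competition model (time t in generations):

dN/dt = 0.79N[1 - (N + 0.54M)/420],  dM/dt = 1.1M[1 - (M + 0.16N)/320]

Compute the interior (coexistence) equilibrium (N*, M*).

N* ≈ 271, M* ≈ 277

Setting both brackets to zero gives the nullclines N + 0.54M = 420 and 0.16N + M = 320.
Substituting M = 320 - 0.16N into the first: N(1 - 0.54·0.16) = 420 - 0.54·320.
So N* = 247/0.914 = 271, and then M* = 320 - 0.16·271 = 277.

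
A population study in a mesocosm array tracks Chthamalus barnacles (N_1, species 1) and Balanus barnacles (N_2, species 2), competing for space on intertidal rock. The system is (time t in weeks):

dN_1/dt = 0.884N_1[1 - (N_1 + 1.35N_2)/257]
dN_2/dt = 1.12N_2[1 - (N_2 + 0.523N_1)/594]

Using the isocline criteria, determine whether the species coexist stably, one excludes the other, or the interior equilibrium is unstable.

Compare the nullcline intercepts: K1/α12 = 257/1.35 = 190 < K2 = 594; K2/α21 = 594/0.523 = 1140 > K1 = 257.
Since the inequalities point opposite ways, species 2 can invade but species 1 cannot.

species 2 excludes species 1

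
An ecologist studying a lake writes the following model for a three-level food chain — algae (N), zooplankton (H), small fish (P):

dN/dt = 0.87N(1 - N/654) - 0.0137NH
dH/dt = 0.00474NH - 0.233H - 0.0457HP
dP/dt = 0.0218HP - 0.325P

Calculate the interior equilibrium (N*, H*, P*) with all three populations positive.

From dP/dt = 0: 0.0218H* = 0.325, so H* = 14.9.
From dN/dt = 0: 0.87(1 - N*/654) = 0.0137·14.9, giving N* = 654·(1 - 0.235) = 500.
From dH/dt = 0: 0.00474·500 - 0.233 = 0.0457P*, so P* = 2.14/0.0457 = 46.8.

N* ≈ 500, H* ≈ 14.9, P* ≈ 46.8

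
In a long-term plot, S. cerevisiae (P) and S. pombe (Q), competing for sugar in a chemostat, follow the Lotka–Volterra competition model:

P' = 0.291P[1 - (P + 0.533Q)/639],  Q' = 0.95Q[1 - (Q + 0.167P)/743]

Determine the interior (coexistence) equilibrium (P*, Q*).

Setting both brackets to zero gives the nullclines P + 0.533Q = 639 and 0.167P + Q = 743.
Substituting Q = 743 - 0.167P into the first: P(1 - 0.533·0.167) = 639 - 0.533·743.
So P* = 243/0.911 = 267, and then Q* = 743 - 0.167·267 = 698.

P* ≈ 267, Q* ≈ 698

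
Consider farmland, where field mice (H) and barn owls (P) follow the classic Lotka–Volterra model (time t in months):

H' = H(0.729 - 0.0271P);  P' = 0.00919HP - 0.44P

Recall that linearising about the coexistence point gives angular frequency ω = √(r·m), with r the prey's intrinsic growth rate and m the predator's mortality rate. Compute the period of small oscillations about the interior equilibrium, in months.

Here r = 0.729 and m = 0.44, so r·m = 0.321.
ω = √0.321 = 0.566 per month, hence T = 2π/ω ≈ 11.1 months.

T ≈ 11.1 months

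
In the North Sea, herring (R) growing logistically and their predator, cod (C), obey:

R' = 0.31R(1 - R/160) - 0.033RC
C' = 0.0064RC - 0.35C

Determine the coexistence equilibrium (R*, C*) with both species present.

R* ≈ 54.7, C* ≈ 6.18

From dC/dt = 0 with C > 0: 0.0064R* = 0.35, so R* = 54.7.
Substitute into dR/dt = 0: 0.31(1 - 54.7/160) = 0.033C*.
The bracket is 0.658, giving C* = 0.204/0.033 = 6.18.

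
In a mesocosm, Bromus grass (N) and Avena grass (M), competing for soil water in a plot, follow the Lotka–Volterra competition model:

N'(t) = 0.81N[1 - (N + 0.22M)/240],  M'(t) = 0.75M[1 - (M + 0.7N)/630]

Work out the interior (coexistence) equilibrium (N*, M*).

Setting both brackets to zero gives the nullclines N + 0.22M = 240 and 0.7N + M = 630.
Substituting M = 630 - 0.7N into the first: N(1 - 0.22·0.7) = 240 - 0.22·630.
So N* = 101/0.846 = 120, and then M* = 630 - 0.7·120 = 546.

N* ≈ 120, M* ≈ 546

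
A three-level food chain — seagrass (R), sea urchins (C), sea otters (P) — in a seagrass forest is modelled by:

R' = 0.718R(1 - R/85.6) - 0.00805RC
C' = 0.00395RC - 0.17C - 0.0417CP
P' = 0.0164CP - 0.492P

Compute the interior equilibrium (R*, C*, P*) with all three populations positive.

R* ≈ 56.8, C* ≈ 30, P* ≈ 1.3

From dP/dt = 0: 0.0164C* = 0.492, so C* = 30.
From dR/dt = 0: 0.718(1 - R*/85.6) = 0.00805·30, giving R* = 85.6·(1 - 0.336) = 56.8.
From dC/dt = 0: 0.00395·56.8 - 0.17 = 0.0417P*, so P* = 0.0544/0.0417 = 1.3.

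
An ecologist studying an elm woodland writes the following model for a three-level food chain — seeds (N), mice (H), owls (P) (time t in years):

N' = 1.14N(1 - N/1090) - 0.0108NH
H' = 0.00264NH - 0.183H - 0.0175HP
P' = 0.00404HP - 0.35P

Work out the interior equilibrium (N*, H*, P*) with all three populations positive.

N* ≈ 195, H* ≈ 86.6, P* ≈ 19

From dP/dt = 0: 0.00404H* = 0.35, so H* = 86.6.
From dN/dt = 0: 1.14(1 - N*/1090) = 0.0108·86.6, giving N* = 1090·(1 - 0.821) = 195.
From dH/dt = 0: 0.00264·195 - 0.183 = 0.0175P*, so P* = 0.333/0.0175 = 19.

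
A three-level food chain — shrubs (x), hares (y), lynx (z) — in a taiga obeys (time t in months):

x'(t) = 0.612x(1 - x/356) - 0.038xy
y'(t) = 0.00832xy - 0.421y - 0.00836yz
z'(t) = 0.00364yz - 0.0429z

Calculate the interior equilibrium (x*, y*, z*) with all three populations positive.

x* ≈ 95.5, y* ≈ 11.8, z* ≈ 44.7

From dz/dt = 0: 0.00364y* = 0.0429, so y* = 11.8.
From dx/dt = 0: 0.612(1 - x*/356) = 0.038·11.8, giving x* = 356·(1 - 0.732) = 95.5.
From dy/dt = 0: 0.00832·95.5 - 0.421 = 0.00836z*, so z* = 0.373/0.00836 = 44.7.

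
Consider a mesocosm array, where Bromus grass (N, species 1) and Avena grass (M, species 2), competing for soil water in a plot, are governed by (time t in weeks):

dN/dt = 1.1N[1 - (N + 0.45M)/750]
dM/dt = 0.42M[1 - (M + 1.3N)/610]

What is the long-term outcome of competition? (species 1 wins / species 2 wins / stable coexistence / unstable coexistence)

Compare the nullcline intercepts: K1/α12 = 750/0.45 = 1670 > K2 = 610; K2/α21 = 610/1.3 = 469 < K1 = 750.
Since the inequalities point opposite ways, species 1 can invade but species 2 cannot.

species 1 excludes species 2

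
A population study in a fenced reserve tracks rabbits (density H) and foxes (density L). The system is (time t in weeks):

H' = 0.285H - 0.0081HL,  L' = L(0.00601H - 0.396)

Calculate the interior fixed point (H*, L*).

H* ≈ 65.9, L* ≈ 35.2

Set dL/dt = 0 with L > 0: 0.00601H - 0.396 = 0, so H* = 0.396/0.00601 = 65.9.
Set dH/dt = 0 with H > 0: 0.285 - 0.0081L = 0, so L* = 0.285/0.0081 = 35.2.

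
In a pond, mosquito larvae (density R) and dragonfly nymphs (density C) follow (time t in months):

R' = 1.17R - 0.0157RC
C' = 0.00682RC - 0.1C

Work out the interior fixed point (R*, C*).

Set dC/dt = 0 with C > 0: 0.00682R - 0.1 = 0, so R* = 0.1/0.00682 = 14.7.
Set dR/dt = 0 with R > 0: 1.17 - 0.0157C = 0, so C* = 1.17/0.0157 = 74.5.

R* ≈ 14.7, C* ≈ 74.5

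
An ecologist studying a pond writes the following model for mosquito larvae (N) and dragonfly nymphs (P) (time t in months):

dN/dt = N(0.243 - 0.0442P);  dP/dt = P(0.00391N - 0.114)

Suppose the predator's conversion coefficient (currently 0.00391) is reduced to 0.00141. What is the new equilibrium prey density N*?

N* ≈ 80.9

At the interior fixed point, setting dP/dt = 0 with P > 0 fixes N* = (predator death rate)/(NP coefficient) — independent of the other coefficients.
With the change, N* = 0.114/0.00141 = 80.9; it rises from 29.2.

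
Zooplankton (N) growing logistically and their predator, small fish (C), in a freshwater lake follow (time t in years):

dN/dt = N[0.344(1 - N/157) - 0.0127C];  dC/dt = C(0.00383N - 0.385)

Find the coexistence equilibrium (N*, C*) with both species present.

From dC/dt = 0 with C > 0: 0.00383N* = 0.385, so N* = 101.
Substitute into dN/dt = 0: 0.344(1 - 101/157) = 0.0127C*.
The bracket is 0.36, giving C* = 0.124/0.0127 = 9.74.

N* ≈ 101, C* ≈ 9.74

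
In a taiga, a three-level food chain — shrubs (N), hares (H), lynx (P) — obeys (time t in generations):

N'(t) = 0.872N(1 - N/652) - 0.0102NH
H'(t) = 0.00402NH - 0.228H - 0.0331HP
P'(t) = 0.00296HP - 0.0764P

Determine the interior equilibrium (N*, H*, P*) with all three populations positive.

N* ≈ 455, H* ≈ 25.8, P* ≈ 48.4

From dP/dt = 0: 0.00296H* = 0.0764, so H* = 25.8.
From dN/dt = 0: 0.872(1 - N*/652) = 0.0102·25.8, giving N* = 652·(1 - 0.302) = 455.
From dH/dt = 0: 0.00402·455 - 0.228 = 0.0331P*, so P* = 1.6/0.0331 = 48.4.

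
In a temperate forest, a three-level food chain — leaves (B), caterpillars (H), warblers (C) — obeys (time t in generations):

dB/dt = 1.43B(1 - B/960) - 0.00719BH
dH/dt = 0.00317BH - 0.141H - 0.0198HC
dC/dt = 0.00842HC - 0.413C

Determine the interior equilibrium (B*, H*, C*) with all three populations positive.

From dC/dt = 0: 0.00842H* = 0.413, so H* = 49.
From dB/dt = 0: 1.43(1 - B*/960) = 0.00719·49, giving B* = 960·(1 - 0.247) = 723.
From dH/dt = 0: 0.00317·723 - 0.141 = 0.0198C*, so C* = 2.15/0.0198 = 109.

B* ≈ 723, H* ≈ 49, C* ≈ 109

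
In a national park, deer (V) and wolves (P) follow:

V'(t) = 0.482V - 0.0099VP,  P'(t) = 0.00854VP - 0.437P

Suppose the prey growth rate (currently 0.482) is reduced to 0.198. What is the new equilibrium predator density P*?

P* ≈ 20

At the interior fixed point, setting dV/dt = 0 with V > 0 fixes P* = (prey growth rate)/(VP coefficient) — independent of the other coefficients.
With the change, P* = 0.198/0.0099 = 20; it falls from 48.7.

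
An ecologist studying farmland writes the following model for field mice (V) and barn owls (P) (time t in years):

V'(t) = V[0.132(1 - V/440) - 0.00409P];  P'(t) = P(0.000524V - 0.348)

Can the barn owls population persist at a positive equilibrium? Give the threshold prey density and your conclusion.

The predator equation gives dP/dt > 0 only when V > 0.348/0.000524 = 664.
Without the predator, V → K = 440. Since 440 < 664, the predator cannot invade.

Threshold V = 664; K < 664, so no, the predator goes extinct.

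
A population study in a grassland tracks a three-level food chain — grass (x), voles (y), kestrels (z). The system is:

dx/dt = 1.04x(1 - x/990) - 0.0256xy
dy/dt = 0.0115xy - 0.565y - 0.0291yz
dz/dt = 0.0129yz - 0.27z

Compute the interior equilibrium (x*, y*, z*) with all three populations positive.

x* ≈ 480, y* ≈ 20.9, z* ≈ 170

From dz/dt = 0: 0.0129y* = 0.27, so y* = 20.9.
From dx/dt = 0: 1.04(1 - x*/990) = 0.0256·20.9, giving x* = 990·(1 - 0.515) = 480.
From dy/dt = 0: 0.0115·480 - 0.565 = 0.0291z*, so z* = 4.95/0.0291 = 170.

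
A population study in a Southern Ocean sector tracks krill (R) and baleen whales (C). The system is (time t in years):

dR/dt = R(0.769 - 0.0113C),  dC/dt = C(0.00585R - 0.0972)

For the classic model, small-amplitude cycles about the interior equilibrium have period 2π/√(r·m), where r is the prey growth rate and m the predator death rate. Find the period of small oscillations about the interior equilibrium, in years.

T ≈ 23 years

Here r = 0.769 and m = 0.0972, so r·m = 0.0747.
ω = √0.0747 = 0.273 per year, hence T = 2π/ω ≈ 23 years.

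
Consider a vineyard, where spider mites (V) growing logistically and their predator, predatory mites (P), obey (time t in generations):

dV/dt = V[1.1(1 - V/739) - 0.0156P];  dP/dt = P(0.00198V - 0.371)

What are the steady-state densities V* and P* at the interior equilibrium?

V* ≈ 187, P* ≈ 52.6

From dP/dt = 0 with P > 0: 0.00198V* = 0.371, so V* = 187.
Substitute into dV/dt = 0: 1.1(1 - 187/739) = 0.0156P*.
The bracket is 0.746, giving P* = 0.821/0.0156 = 52.6.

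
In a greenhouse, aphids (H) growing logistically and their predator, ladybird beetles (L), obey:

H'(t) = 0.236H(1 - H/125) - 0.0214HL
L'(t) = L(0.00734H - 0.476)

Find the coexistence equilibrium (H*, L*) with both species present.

H* ≈ 64.9, L* ≈ 5.31

From dL/dt = 0 with L > 0: 0.00734H* = 0.476, so H* = 64.9.
Substitute into dH/dt = 0: 0.236(1 - 64.9/125) = 0.0214L*.
The bracket is 0.481, giving L* = 0.114/0.0214 = 5.31.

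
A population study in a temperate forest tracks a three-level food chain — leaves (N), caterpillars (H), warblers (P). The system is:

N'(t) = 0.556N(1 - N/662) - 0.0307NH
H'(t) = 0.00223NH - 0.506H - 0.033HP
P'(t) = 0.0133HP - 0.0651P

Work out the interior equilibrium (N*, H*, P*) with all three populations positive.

N* ≈ 483, H* ≈ 4.89, P* ≈ 17.3

From dP/dt = 0: 0.0133H* = 0.0651, so H* = 4.89.
From dN/dt = 0: 0.556(1 - N*/662) = 0.0307·4.89, giving N* = 662·(1 - 0.27) = 483.
From dH/dt = 0: 0.00223·483 - 0.506 = 0.033P*, so P* = 0.571/0.033 = 17.3.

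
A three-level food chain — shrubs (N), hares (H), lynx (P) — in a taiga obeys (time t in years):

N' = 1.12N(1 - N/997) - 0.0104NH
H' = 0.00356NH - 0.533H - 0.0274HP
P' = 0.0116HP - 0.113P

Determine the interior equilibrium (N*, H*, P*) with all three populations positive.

From dP/dt = 0: 0.0116H* = 0.113, so H* = 9.74.
From dN/dt = 0: 1.12(1 - N*/997) = 0.0104·9.74, giving N* = 997·(1 - 0.0905) = 907.
From dH/dt = 0: 0.00356·907 - 0.533 = 0.0274P*, so P* = 2.7/0.0274 = 98.4.

N* ≈ 907, H* ≈ 9.74, P* ≈ 98.4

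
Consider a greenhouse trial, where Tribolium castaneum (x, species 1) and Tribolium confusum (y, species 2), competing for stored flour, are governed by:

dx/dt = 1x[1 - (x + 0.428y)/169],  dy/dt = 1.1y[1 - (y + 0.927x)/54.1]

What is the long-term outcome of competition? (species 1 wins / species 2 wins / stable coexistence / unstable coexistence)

species 1 excludes species 2

Compare the nullcline intercepts: K1/α12 = 169/0.428 = 395 > K2 = 54.1; K2/α21 = 54.1/0.927 = 58.4 < K1 = 169.
Since the inequalities point opposite ways, species 1 can invade but species 2 cannot.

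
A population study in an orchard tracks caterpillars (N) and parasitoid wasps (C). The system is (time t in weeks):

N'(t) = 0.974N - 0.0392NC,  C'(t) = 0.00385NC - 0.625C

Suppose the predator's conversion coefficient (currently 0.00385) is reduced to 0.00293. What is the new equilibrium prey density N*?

N* ≈ 213

At the interior fixed point, setting dC/dt = 0 with C > 0 fixes N* = (predator death rate)/(NC coefficient) — independent of the other coefficients.
With the change, N* = 0.625/0.00293 = 213; it rises from 162.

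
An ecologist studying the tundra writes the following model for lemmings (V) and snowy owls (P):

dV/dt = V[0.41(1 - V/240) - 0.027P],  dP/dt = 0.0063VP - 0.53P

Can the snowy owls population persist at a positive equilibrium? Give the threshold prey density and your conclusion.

The predator equation gives dP/dt > 0 only when V > 0.53/0.0063 = 84.1.
Without the predator, V → K = 240. Since 240 > 84.1, the predator can invade and persist.

Threshold V = 84.1; K > 84.1, so yes, the predator persists.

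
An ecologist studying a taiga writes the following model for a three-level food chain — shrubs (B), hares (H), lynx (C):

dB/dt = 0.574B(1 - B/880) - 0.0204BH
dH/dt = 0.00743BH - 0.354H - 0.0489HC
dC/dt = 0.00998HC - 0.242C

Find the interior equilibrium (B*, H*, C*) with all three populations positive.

From dC/dt = 0: 0.00998H* = 0.242, so H* = 24.2.
From dB/dt = 0: 0.574(1 - B*/880) = 0.0204·24.2, giving B* = 880·(1 - 0.862) = 122.
From dH/dt = 0: 0.00743·122 - 0.354 = 0.0489C*, so C* = 0.55/0.0489 = 11.2.

B* ≈ 122, H* ≈ 24.2, C* ≈ 11.2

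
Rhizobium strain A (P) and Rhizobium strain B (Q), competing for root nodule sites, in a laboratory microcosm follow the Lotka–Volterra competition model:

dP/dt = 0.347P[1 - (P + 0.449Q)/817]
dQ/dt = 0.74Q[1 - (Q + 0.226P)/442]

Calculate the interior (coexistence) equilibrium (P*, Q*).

P* ≈ 688, Q* ≈ 286

Setting both brackets to zero gives the nullclines P + 0.449Q = 817 and 0.226P + Q = 442.
Substituting Q = 442 - 0.226P into the first: P(1 - 0.449·0.226) = 817 - 0.449·442.
So P* = 619/0.899 = 688, and then Q* = 442 - 0.226·688 = 286.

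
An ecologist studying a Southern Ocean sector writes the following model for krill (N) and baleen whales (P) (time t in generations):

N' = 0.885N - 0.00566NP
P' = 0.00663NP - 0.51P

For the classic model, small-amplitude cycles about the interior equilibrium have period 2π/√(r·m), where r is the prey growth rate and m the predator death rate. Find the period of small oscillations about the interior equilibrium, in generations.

T ≈ 9.35 generations

Here r = 0.885 and m = 0.51, so r·m = 0.451.
ω = √0.451 = 0.672 per generation, hence T = 2π/ω ≈ 9.35 generations.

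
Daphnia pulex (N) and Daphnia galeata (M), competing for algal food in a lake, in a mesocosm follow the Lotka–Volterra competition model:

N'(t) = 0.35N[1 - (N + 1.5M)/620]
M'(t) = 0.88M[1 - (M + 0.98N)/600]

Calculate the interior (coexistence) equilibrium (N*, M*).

Setting both brackets to zero gives the nullclines N + 1.5M = 620 and 0.98N + M = 600.
Substituting M = 600 - 0.98N into the first: N(1 - 1.5·0.98) = 620 - 1.5·600.
So N* = -280/-0.47 = 596, and then M* = 600 - 0.98·596 = 16.2.

N* ≈ 596, M* ≈ 16.2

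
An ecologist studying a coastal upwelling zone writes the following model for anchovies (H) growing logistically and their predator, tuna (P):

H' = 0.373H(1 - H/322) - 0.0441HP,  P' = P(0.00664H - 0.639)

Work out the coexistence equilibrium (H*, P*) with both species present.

H* ≈ 96.2, P* ≈ 5.93

From dP/dt = 0 with P > 0: 0.00664H* = 0.639, so H* = 96.2.
Substitute into dH/dt = 0: 0.373(1 - 96.2/322) = 0.0441P*.
The bracket is 0.701, giving P* = 0.262/0.0441 = 5.93.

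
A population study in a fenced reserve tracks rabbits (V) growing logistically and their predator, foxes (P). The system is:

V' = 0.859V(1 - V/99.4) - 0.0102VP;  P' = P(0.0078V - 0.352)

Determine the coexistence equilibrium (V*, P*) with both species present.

V* ≈ 45.1, P* ≈ 46

From dP/dt = 0 with P > 0: 0.0078V* = 0.352, so V* = 45.1.
Substitute into dV/dt = 0: 0.859(1 - 45.1/99.4) = 0.0102P*.
The bracket is 0.546, giving P* = 0.469/0.0102 = 46.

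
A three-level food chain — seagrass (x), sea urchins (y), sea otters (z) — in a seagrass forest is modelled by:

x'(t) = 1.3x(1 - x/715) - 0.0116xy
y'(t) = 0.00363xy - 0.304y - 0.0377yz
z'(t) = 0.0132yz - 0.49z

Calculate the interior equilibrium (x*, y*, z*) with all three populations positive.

From dz/dt = 0: 0.0132y* = 0.49, so y* = 37.1.
From dx/dt = 0: 1.3(1 - x*/715) = 0.0116·37.1, giving x* = 715·(1 - 0.331) = 478.
From dy/dt = 0: 0.00363·478 - 0.304 = 0.0377z*, so z* = 1.43/0.0377 = 38.

x* ≈ 478, y* ≈ 37.1, z* ≈ 38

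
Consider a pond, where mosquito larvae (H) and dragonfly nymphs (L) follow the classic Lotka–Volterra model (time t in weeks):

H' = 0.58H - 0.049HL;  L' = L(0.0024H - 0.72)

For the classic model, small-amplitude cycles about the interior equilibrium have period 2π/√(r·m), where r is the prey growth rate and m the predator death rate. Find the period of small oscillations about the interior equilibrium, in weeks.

T ≈ 9.72 weeks

Here r = 0.58 and m = 0.72, so r·m = 0.418.
ω = √0.418 = 0.646 per week, hence T = 2π/ω ≈ 9.72 weeks.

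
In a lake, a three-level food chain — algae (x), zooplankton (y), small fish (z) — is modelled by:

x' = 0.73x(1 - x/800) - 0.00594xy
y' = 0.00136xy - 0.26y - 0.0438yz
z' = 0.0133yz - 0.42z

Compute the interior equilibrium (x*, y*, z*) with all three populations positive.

From dz/dt = 0: 0.0133y* = 0.42, so y* = 31.6.
From dx/dt = 0: 0.73(1 - x*/800) = 0.00594·31.6, giving x* = 800·(1 - 0.257) = 594.
From dy/dt = 0: 0.00136·594 - 0.26 = 0.0438z*, so z* = 0.548/0.0438 = 12.5.

x* ≈ 594, y* ≈ 31.6, z* ≈ 12.5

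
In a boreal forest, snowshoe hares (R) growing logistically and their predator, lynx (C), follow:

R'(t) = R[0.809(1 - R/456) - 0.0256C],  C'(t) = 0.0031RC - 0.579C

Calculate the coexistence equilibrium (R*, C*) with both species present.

R* ≈ 187, C* ≈ 18.7

From dC/dt = 0 with C > 0: 0.0031R* = 0.579, so R* = 187.
Substitute into dR/dt = 0: 0.809(1 - 187/456) = 0.0256C*.
The bracket is 0.59, giving C* = 0.478/0.0256 = 18.7.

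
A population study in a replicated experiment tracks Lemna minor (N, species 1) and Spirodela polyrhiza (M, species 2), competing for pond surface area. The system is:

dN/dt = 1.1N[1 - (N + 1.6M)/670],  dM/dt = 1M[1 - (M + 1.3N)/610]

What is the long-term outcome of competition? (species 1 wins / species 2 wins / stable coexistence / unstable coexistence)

Compare the nullcline intercepts: K1/α12 = 670/1.6 = 419 < K2 = 610; K2/α21 = 610/1.3 = 469 < K1 = 670.
Since both are reversed, neither can invade when rare; the interior point is a saddle.

unstable coexistence (outcome depends on initial conditions)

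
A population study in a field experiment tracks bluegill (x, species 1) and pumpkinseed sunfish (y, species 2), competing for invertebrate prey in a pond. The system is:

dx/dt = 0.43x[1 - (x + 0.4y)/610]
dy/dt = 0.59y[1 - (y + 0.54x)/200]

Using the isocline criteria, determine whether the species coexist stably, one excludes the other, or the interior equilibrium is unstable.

Compare the nullcline intercepts: K1/α12 = 610/0.4 = 1520 > K2 = 200; K2/α21 = 200/0.54 = 370 < K1 = 610.
Since the inequalities point opposite ways, species 1 can invade but species 2 cannot.

species 1 excludes species 2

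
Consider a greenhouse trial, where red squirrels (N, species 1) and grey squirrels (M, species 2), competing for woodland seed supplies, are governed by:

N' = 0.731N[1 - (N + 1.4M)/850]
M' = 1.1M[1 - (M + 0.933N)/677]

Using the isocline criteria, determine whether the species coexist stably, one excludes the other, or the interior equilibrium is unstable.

unstable coexistence (outcome depends on initial conditions)

Compare the nullcline intercepts: K1/α12 = 850/1.4 = 607 < K2 = 677; K2/α21 = 677/0.933 = 726 < K1 = 850.
Since both are reversed, neither can invade when rare; the interior point is a saddle.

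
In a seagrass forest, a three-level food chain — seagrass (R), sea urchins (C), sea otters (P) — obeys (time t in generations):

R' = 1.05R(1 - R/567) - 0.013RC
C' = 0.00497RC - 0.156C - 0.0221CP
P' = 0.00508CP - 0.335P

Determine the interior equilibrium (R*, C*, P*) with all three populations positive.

R* ≈ 104, C* ≈ 65.9, P* ≈ 16.3

From dP/dt = 0: 0.00508C* = 0.335, so C* = 65.9.
From dR/dt = 0: 1.05(1 - R*/567) = 0.013·65.9, giving R* = 567·(1 - 0.816) = 104.
From dC/dt = 0: 0.00497·104 - 0.156 = 0.0221P*, so P* = 0.361/0.0221 = 16.3.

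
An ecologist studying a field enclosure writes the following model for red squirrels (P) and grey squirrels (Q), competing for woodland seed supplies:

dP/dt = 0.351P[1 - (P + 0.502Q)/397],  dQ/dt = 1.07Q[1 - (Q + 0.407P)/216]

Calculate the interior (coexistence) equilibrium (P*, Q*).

Setting both brackets to zero gives the nullclines P + 0.502Q = 397 and 0.407P + Q = 216.
Substituting Q = 216 - 0.407P into the first: P(1 - 0.502·0.407) = 397 - 0.502·216.
So P* = 289/0.796 = 363, and then Q* = 216 - 0.407·363 = 68.4.

P* ≈ 363, Q* ≈ 68.4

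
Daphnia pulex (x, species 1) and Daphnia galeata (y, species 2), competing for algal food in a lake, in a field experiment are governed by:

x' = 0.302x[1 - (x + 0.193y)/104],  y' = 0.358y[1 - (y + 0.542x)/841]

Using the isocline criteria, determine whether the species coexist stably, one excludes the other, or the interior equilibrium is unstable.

species 2 excludes species 1

Compare the nullcline intercepts: K1/α12 = 104/0.193 = 539 < K2 = 841; K2/α21 = 841/0.542 = 1550 > K1 = 104.
Since the inequalities point opposite ways, species 2 can invade but species 1 cannot.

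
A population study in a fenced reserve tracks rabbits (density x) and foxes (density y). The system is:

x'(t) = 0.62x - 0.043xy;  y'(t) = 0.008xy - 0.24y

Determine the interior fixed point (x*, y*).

Set dy/dt = 0 with y > 0: 0.008x - 0.24 = 0, so x* = 0.24/0.008 = 30.
Set dx/dt = 0 with x > 0: 0.62 - 0.043y = 0, so y* = 0.62/0.043 = 14.4.

x* ≈ 30, y* ≈ 14.4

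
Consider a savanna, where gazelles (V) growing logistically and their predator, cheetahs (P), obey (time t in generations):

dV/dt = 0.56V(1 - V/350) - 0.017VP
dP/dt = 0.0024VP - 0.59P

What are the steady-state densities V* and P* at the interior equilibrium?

From dP/dt = 0 with P > 0: 0.0024V* = 0.59, so V* = 246.
Substitute into dV/dt = 0: 0.56(1 - 246/350) = 0.017P*.
The bracket is 0.298, giving P* = 0.167/0.017 = 9.8.

V* ≈ 246, P* ≈ 9.8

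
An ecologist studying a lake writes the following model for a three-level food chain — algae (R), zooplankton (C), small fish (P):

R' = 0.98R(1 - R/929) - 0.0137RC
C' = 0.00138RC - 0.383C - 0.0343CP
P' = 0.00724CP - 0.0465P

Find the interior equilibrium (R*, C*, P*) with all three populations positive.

From dP/dt = 0: 0.00724C* = 0.0465, so C* = 6.42.
From dR/dt = 0: 0.98(1 - R*/929) = 0.0137·6.42, giving R* = 929·(1 - 0.0898) = 846.
From dC/dt = 0: 0.00138·846 - 0.383 = 0.0343P*, so P* = 0.784/0.0343 = 22.9.

R* ≈ 846, C* ≈ 6.42, P* ≈ 22.9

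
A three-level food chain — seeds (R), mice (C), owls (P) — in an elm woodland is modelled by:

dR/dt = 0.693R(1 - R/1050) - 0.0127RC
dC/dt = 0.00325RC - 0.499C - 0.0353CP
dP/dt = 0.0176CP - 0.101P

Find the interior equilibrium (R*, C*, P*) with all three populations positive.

From dP/dt = 0: 0.0176C* = 0.101, so C* = 5.74.
From dR/dt = 0: 0.693(1 - R*/1050) = 0.0127·5.74, giving R* = 1050·(1 - 0.105) = 940.
From dC/dt = 0: 0.00325·940 - 0.499 = 0.0353P*, so P* = 2.55/0.0353 = 72.4.

R* ≈ 940, C* ≈ 5.74, P* ≈ 72.4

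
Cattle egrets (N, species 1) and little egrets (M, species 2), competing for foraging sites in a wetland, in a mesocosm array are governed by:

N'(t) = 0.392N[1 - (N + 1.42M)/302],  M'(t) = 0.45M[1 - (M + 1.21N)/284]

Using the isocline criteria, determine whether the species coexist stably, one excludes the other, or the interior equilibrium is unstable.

Compare the nullcline intercepts: K1/α12 = 302/1.42 = 213 < K2 = 284; K2/α21 = 284/1.21 = 235 < K1 = 302.
Since both are reversed, neither can invade when rare; the interior point is a saddle.

unstable coexistence (outcome depends on initial conditions)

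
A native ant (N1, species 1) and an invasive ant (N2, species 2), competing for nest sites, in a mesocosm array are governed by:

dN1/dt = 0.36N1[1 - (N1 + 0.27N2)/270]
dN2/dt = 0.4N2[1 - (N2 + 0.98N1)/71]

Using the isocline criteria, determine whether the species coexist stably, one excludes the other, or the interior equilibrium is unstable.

Compare the nullcline intercepts: K1/α12 = 270/0.27 = 1000 > K2 = 71; K2/α21 = 71/0.98 = 72.4 < K1 = 270.
Since the inequalities point opposite ways, species 1 can invade but species 2 cannot.

species 1 excludes species 2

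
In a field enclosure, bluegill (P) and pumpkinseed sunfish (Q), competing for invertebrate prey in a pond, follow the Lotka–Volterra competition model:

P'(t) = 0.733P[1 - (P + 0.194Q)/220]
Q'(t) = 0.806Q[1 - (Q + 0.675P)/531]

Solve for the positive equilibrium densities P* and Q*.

Setting both brackets to zero gives the nullclines P + 0.194Q = 220 and 0.675P + Q = 531.
Substituting Q = 531 - 0.675P into the first: P(1 - 0.194·0.675) = 220 - 0.194·531.
So P* = 117/0.869 = 135, and then Q* = 531 - 0.675·135 = 440.

P* ≈ 135, Q* ≈ 440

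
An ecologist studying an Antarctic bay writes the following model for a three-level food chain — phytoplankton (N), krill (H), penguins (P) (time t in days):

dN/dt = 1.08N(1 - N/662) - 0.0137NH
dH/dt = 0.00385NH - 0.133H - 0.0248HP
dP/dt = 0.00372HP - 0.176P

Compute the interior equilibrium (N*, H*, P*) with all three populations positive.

N* ≈ 265, H* ≈ 47.3, P* ≈ 35.7

From dP/dt = 0: 0.00372H* = 0.176, so H* = 47.3.
From dN/dt = 0: 1.08(1 - N*/662) = 0.0137·47.3, giving N* = 662·(1 - 0.6) = 265.
From dH/dt = 0: 0.00385·265 - 0.133 = 0.0248P*, so P* = 0.886/0.0248 = 35.7.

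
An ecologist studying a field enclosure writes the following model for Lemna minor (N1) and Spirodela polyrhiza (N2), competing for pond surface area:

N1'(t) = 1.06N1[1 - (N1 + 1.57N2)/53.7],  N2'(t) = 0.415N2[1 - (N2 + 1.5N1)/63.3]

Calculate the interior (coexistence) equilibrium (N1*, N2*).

N1* ≈ 33.7, N2* ≈ 12.7

Setting both brackets to zero gives the nullclines N1 + 1.57N2 = 53.7 and 1.5N1 + N2 = 63.3.
Substituting N2 = 63.3 - 1.5N1 into the first: N1(1 - 1.57·1.5) = 53.7 - 1.57·63.3.
So N1* = -45.7/-1.35 = 33.7, and then N2* = 63.3 - 1.5·33.7 = 12.7.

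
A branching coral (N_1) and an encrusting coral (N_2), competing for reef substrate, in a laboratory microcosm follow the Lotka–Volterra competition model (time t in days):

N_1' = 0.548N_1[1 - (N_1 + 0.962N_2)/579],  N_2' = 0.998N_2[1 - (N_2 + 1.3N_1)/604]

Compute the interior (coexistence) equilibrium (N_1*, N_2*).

N_1* ≈ 8.17, N_2* ≈ 593

Setting both brackets to zero gives the nullclines N_1 + 0.962N_2 = 579 and 1.3N_1 + N_2 = 604.
Substituting N_2 = 604 - 1.3N_1 into the first: N_1(1 - 0.962·1.3) = 579 - 0.962·604.
So N_1* = -2.05/-0.251 = 8.17, and then N_2* = 604 - 1.3·8.17 = 593.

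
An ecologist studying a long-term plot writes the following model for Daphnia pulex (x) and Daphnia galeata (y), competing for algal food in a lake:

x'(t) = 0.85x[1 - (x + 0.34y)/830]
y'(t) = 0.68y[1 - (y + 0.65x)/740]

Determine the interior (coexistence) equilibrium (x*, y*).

x* ≈ 742, y* ≈ 257

Setting both brackets to zero gives the nullclines x + 0.34y = 830 and 0.65x + y = 740.
Substituting y = 740 - 0.65x into the first: x(1 - 0.34·0.65) = 830 - 0.34·740.
So x* = 578/0.779 = 742, and then y* = 740 - 0.65·742 = 257.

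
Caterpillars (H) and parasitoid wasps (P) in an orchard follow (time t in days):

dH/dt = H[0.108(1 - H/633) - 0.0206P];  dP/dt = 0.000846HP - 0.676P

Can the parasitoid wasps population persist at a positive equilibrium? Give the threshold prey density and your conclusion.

The predator equation gives dP/dt > 0 only when H > 0.676/0.000846 = 799.
Without the predator, H → K = 633. Since 633 < 799, the predator cannot invade.

Threshold H = 799; K < 799, so no, the predator goes extinct.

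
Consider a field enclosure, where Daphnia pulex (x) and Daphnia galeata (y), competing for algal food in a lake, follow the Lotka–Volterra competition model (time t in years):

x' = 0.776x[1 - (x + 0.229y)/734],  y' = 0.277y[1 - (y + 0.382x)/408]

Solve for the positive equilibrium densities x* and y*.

Setting both brackets to zero gives the nullclines x + 0.229y = 734 and 0.382x + y = 408.
Substituting y = 408 - 0.382x into the first: x(1 - 0.229·0.382) = 734 - 0.229·408.
So x* = 641/0.913 = 702, and then y* = 408 - 0.382·702 = 140.

x* ≈ 702, y* ≈ 140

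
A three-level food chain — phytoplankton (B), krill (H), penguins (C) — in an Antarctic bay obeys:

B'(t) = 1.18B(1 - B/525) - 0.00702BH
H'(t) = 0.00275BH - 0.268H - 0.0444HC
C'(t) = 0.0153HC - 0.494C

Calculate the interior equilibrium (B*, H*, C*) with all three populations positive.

From dC/dt = 0: 0.0153H* = 0.494, so H* = 32.3.
From dB/dt = 0: 1.18(1 - B*/525) = 0.00702·32.3, giving B* = 525·(1 - 0.192) = 424.
From dH/dt = 0: 0.00275·424 - 0.268 = 0.0444C*, so C* = 0.898/0.0444 = 20.2.

B* ≈ 424, H* ≈ 32.3, C* ≈ 20.2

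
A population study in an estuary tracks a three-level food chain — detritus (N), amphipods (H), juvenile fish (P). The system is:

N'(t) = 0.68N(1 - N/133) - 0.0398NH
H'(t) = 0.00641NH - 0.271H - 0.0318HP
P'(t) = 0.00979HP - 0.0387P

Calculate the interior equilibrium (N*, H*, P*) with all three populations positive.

N* ≈ 102, H* ≈ 3.95, P* ≈ 12.1

From dP/dt = 0: 0.00979H* = 0.0387, so H* = 3.95.
From dN/dt = 0: 0.68(1 - N*/133) = 0.0398·3.95, giving N* = 133·(1 - 0.231) = 102.
From dH/dt = 0: 0.00641·102 - 0.271 = 0.0318P*, so P* = 0.384/0.0318 = 12.1.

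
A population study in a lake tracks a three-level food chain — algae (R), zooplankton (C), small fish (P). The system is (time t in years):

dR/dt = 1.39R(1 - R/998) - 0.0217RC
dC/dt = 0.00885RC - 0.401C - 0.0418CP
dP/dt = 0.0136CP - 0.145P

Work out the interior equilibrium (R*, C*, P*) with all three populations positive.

R* ≈ 832, C* ≈ 10.7, P* ≈ 167

From dP/dt = 0: 0.0136C* = 0.145, so C* = 10.7.
From dR/dt = 0: 1.39(1 - R*/998) = 0.0217·10.7, giving R* = 998·(1 - 0.166) = 832.
From dC/dt = 0: 0.00885·832 - 0.401 = 0.0418P*, so P* = 6.96/0.0418 = 167.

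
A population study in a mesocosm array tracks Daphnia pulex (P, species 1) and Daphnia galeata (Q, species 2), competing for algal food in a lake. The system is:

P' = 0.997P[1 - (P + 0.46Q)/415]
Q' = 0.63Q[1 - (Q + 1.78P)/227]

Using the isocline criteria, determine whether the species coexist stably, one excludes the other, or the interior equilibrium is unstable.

Compare the nullcline intercepts: K1/α12 = 415/0.46 = 902 > K2 = 227; K2/α21 = 227/1.78 = 128 < K1 = 415.
Since the inequalities point opposite ways, species 1 can invade but species 2 cannot.

species 1 excludes species 2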